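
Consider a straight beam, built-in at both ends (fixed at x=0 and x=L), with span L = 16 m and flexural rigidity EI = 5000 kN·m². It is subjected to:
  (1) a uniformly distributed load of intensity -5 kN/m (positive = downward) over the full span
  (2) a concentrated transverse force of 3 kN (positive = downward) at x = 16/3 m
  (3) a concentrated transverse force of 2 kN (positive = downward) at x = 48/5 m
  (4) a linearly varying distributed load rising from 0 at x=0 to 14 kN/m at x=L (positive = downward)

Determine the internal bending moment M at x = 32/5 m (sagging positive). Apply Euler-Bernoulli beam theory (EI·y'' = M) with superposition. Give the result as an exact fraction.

M(32/5) = 88624/5625 kN·m

Load 1 — uniform load w=-5 kN/m over full span:
  M_1 = wLx/2 - wL²/12 - wx²/2 = (-5)·16·(32/5)/2 - (-5)·16²/12 - (-5)·(32/5)²/2 = -704/15 kN·m
Load 2 — point force P=3 kN at a=16/3 m (b=L-a=32/3):
  M_2 = Pa²(a+3b)(L-x)/L³ - Pa²b/L²  [x>a] = 3·(16/3)²·((16/3)+3·(32/3))·(16-(32/5))/16³ - 3·(16/3)²·(32/3)/16² = 176/45 kN·m
Load 3 — point force P=2 kN at a=48/5 m (b=L-a=32/5):
  M_3 = Pb²(3a+b)x/L³ - Pab²/L²  [x≤a] = 2·(32/5)²·(3·(48/5)+(32/5))·(32/5)/16³ - 2·(48/5)·(32/5)²/16² = 896/625 kN·m
Load 4 — triangular load w₀=14 kN/m (0→w₀ over full span):
  M_4 = 3w₀Lx/20 - w₀L²/30 - w₀x³/(6L) = 3·14·16·(32/5)/20 - 14·16²/30 - 14·(32/5)³/(6·16) = 7168/125 kN·m
Superposition: M = Σ M_i = 88624/5625 kN·m ≈ 15.755378 kN·m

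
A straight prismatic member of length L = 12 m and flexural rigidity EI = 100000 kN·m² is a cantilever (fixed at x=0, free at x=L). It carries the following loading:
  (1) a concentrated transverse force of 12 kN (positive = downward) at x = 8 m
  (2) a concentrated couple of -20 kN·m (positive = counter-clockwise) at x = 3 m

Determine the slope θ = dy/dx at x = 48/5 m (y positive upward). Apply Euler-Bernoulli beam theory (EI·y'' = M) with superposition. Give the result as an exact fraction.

θ(48/5) = -111/25000 rad

Load 1 — point force P=12 kN at a=8 m (b=L-a=4):
  θ_1 = -Pa²/(2EI)  [x>a] = -12·8²/(2·100000) = -12/3125 rad
Load 2 — applied couple M₀=-20 kN·m at a=3 m (b=L-a=9):
  θ_2 = M₀a/EI  [x>a] = (-20)·3/100000 = -3/5000 rad
Superposition: θ = Σ θ_i = -111/25000 rad ≈ -0.004440 rad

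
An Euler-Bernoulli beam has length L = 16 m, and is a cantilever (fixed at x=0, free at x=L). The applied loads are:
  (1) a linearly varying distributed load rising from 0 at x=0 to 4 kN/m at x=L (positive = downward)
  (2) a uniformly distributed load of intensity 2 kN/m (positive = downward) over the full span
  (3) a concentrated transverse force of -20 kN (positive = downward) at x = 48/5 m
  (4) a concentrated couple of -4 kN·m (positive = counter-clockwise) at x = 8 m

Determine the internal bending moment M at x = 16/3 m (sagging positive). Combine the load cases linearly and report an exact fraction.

Load 1 — triangular load w₀=4 kN/m (0→w₀ over full span):
  M_1 = w₀Lx/2 - w₀L²/3 - w₀x³/(6L) = 4·16·(16/3)/2 - 4·16²/3 - 4·(16/3)³/(6·16) = -14336/81 kN·m
Load 2 — uniform load w=2 kN/m over full span:
  M_2 = -w(L-x)²/2 = -2·(16-(16/3))²/2 = -1024/9 kN·m
Load 3 — point force P=-20 kN at a=48/5 m (b=L-a=32/5):
  M_3 = -P(a-x)  [x≤a] = -(-20)·((48/5)-(16/3)) = 256/3 kN·m
Load 4 — applied couple M₀=-4 kN·m at a=8 m (b=L-a=8):
  M_4 = M₀  [x≤a] = (-4) = -4 kN·m
Superposition: M = Σ M_i = -16964/81 kN·m ≈ -209.432099 kN·m

M(16/3) = -16964/81 kN·m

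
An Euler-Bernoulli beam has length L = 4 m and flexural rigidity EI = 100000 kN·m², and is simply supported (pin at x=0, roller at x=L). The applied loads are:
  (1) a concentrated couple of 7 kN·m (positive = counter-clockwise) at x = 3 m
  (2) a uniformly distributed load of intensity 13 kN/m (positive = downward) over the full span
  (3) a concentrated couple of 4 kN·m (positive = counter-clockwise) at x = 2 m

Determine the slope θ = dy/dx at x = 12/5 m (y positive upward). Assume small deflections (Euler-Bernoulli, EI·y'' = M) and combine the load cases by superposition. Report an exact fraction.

θ(12/5) = 12123/100000000 rad

Load 1 — applied couple M₀=7 kN·m at a=3 m (b=L-a=1):
  θ_1 = (M₀x²/(2L)+C₁)/EI  [x≤a] with C₁=M₀(3b²-L²)/(6L)=-91/24 = (7·(12/5)²/(2·4)+(-91/24))/100000 = 749/60000000 rad
Load 2 — uniform load w=13 kN/m over full span:
  θ_2 = -w(L³-6Lx²+4x³)/(24EI) = -13·(4³-6·4·(12/5)²+4·(12/5)³)/(24·100000) = 481/4687500 rad
Load 3 — applied couple M₀=4 kN·m at a=2 m (b=L-a=2):
  θ_3 = (M₀x²/(2L)-M₀(x-a)+C₁)/EI  [x>a] with C₁=M₀(3b²-L²)/(6L)=-2/3 = (4·(12/5)²/(2·4)-4·((12/5)-2)+(-2/3))/100000 = 23/3750000 rad
Superposition: θ = Σ θ_i = 12123/100000000 rad ≈ 0.000121 rad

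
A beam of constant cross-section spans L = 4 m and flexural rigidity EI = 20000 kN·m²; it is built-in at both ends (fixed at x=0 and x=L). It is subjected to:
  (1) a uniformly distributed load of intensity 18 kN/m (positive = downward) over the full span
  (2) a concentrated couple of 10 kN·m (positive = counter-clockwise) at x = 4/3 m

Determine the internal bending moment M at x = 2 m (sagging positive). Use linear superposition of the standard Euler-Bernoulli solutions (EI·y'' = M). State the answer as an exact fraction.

M(2) = 26/3 kN·m

Load 1 — uniform load w=18 kN/m over full span:
  M_1 = wLx/2 - wL²/12 - wx²/2 = 18·4·2/2 - 18·4²/12 - 18·2²/2 = 12 kN·m
Load 2 — applied couple M₀=10 kN·m at a=4/3 m (b=L-a=8/3):
  M_2 = R_Ax - M_A - M₀  [x>a] with R_A=10/3, M_A=0 = (10/3)·2 - 0 - 10 = -10/3 kN·m
Superposition: M = Σ M_i = 26/3 kN·m ≈ 8.666667 kN·m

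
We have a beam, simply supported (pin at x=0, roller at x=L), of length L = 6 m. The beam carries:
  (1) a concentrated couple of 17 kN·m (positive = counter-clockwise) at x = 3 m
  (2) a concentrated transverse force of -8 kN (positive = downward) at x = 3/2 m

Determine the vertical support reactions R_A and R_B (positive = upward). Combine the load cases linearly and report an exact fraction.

R_A = -19/6 kN, R_B = -29/6 kN

Load 1 — applied couple M₀=17 kN·m at a=3 m (b=L-a=3):
  R_A = M₀/L = 17/6 kN
  R_B = -M₀/L = -17/6 kN
Load 2 — point force P=-8 kN at a=3/2 m (b=L-a=9/2):
  R_A = Pb/L = (-8)·(9/2)/6 = -6 kN
  R_B = Pa/L = (-8)·(3/2)/6 = -2 kN
Superposition: R_A = -19/6 kN, R_B = -29/6 kN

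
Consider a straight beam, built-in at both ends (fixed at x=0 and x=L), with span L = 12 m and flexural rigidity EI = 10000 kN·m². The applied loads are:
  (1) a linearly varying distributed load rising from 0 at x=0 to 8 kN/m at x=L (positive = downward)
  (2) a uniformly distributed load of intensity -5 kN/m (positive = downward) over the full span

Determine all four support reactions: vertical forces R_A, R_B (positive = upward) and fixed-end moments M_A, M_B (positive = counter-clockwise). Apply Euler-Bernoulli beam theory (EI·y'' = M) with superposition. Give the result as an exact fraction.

R_A = -78/5 kN, M_A = -108/5 kN·m, R_B = 18/5 kN, M_B = 12/5 kN·m

Load 1 — triangular load w₀=8 kN/m (0→w₀ over full span):
  R_A = 3w₀L/20 = 3·8·12/20 = 72/5 kN
  M_A = w₀L²/30 = 8·12²/30 = 192/5 kN·m
  R_B = 7w₀L/20 = 7·8·12/20 = 168/5 kN
  M_B = -w₀L²/20 = -8·12²/20 = -288/5 kN·m
Load 2 — uniform load w=-5 kN/m over full span:
  R_A = wL/2 = (-5)·12/2 = -30 kN
  M_A = wL²/12 = (-5)·12²/12 = -60 kN·m
  R_B = wL/2 = (-5)·12/2 = -30 kN
  M_B = -wL²/12 = -(-5)·12²/12 = 60 kN·m
Superposition: R_A = -78/5 kN, M_A = -108/5 kN·m, R_B = 18/5 kN, M_B = 12/5 kN·m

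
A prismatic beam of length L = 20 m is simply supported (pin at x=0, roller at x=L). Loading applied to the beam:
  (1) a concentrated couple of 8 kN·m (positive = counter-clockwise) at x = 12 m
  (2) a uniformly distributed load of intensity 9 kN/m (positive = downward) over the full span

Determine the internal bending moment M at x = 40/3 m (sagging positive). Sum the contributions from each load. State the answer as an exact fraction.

M(40/3) = 1192/3 kN·m

Load 1 — applied couple M₀=8 kN·m at a=12 m (b=L-a=8):
  M_1 = M₀x/L - M₀  [x>a] = 8·(40/3)/20 - 8 = -8/3 kN·m
Load 2 — uniform load w=9 kN/m over full span:
  M_2 = wx(L-x)/2 = 9·(40/3)·(20-(40/3))/2 = 400 kN·m
Superposition: M = Σ M_i = 1192/3 kN·m ≈ 397.333333 kN·m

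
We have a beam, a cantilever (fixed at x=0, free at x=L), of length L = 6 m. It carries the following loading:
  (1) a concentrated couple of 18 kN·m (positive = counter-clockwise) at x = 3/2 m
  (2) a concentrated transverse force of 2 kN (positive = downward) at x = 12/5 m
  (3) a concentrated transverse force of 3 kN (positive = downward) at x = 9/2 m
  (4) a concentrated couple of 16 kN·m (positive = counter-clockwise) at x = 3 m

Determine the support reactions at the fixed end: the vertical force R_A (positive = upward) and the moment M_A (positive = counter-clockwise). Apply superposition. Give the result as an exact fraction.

Load 1 — applied couple M₀=18 kN·m at a=3/2 m (b=L-a=9/2):
  R_A = 0 kN
  M_A = -M₀ = -18 kN·m
Load 2 — point force P=2 kN at a=12/5 m (b=L-a=18/5):
  R_A = P = 2 kN
  M_A = Pa = 2·(12/5) = 24/5 kN·m
Load 3 — point force P=3 kN at a=9/2 m (b=L-a=3/2):
  R_A = P = 3 kN
  M_A = Pa = 3·(9/2) = 27/2 kN·m
Load 4 — applied couple M₀=16 kN·m at a=3 m (b=L-a=3):
  R_A = 0 kN
  M_A = -M₀ = -16 kN·m
Superposition: R_A = 5 kN, M_A = -157/10 kN·m

R_A = 5 kN, M_A = -157/10 kN·m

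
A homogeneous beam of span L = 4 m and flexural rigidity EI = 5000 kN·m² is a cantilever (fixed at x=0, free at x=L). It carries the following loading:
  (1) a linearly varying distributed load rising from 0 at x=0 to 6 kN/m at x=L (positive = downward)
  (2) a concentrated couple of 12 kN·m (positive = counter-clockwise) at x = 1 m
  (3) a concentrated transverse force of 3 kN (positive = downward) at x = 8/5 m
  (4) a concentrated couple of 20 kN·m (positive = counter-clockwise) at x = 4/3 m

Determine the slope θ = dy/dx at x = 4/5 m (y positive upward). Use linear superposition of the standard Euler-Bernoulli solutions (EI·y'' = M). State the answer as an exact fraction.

Load 1 — triangular load w₀=6 kN/m (0→w₀ over full span):
  θ_1 = (w₀Lx²/4-w₀L²x/3-w₀x⁴/(24L))/EI = (6·4·(4/5)²/4-6·4²·(4/5)/3-6·(4/5)⁴/(24·4))/5000 = -1702/390625 rad
Load 2 — applied couple M₀=12 kN·m at a=1 m (b=L-a=3):
  θ_2 = M₀x/EI  [x≤a] = 12·(4/5)/5000 = 6/3125 rad
Load 3 — point force P=3 kN at a=8/5 m (b=L-a=12/5):
  θ_3 = -Px(2a-x)/(2EI)  [x≤a] = -3·(4/5)·(2·(8/5)-(4/5))/(2·5000) = -9/15625 rad
Load 4 — applied couple M₀=20 kN·m at a=4/3 m (b=L-a=8/3):
  θ_4 = M₀x/EI  [x≤a] = 20·(4/5)/5000 = 2/625 rad
Superposition: θ = Σ θ_i = 73/390625 rad ≈ 0.000187 rad

θ(4/5) = 73/390625 rad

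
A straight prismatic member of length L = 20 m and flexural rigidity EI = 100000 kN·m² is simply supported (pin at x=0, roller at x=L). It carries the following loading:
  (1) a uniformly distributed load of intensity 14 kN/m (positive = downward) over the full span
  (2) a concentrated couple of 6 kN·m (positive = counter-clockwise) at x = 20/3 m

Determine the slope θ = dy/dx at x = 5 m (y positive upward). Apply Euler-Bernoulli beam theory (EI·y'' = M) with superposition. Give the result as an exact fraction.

θ(5) = -307/9600 rad

Load 1 — uniform load w=14 kN/m over full span:
  θ_1 = -w(L³-6Lx²+4x³)/(24EI) = -14·(20³-6·20·5²+4·5³)/(24·100000) = -77/2400 rad
Load 2 — applied couple M₀=6 kN·m at a=20/3 m (b=L-a=40/3):
  θ_2 = (M₀x²/(2L)+C₁)/EI  [x≤a] with C₁=M₀(3b²-L²)/(6L)=20/3 = (6·5²/(2·20)+(20/3))/100000 = 1/9600 rad
Superposition: θ = Σ θ_i = -307/9600 rad ≈ -0.031979 rad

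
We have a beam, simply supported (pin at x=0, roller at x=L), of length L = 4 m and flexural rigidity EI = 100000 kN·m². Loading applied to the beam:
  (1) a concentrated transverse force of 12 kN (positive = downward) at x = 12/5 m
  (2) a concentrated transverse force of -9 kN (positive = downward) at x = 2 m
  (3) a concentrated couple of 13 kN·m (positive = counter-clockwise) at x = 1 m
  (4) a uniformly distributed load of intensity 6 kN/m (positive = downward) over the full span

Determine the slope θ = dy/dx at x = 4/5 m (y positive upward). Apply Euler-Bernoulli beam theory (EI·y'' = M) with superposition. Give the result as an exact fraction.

θ(4/5) = -21989/300000000 rad

Load 1 — point force P=12 kN at a=12/5 m (b=L-a=8/5):
  θ_1 = -Pb(L²-b²-3x²)/(6LEI)  [x≤a] = -12·(8/5)·(4²-(8/5)²-3·(4/5)²)/(6·4·100000) = -36/390625 rad
Load 2 — point force P=-9 kN at a=2 m (b=L-a=2):
  θ_2 = -Pb(L²-b²-3x²)/(6LEI)  [x≤a] = -(-9)·2·(4²-2²-3·(4/5)²)/(6·4·100000) = 189/2500000 rad
Load 3 — applied couple M₀=13 kN·m at a=1 m (b=L-a=3):
  θ_3 = (M₀x²/(2L)+C₁)/EI  [x≤a] with C₁=M₀(3b²-L²)/(6L)=143/24 = (13·(4/5)²/(2·4)+(143/24))/100000 = 4199/60000000 rad
Load 4 — uniform load w=6 kN/m over full span:
  θ_4 = -w(L³-6Lx²+4x³)/(24EI) = -6·(4³-6·4·(4/5)²+4·(4/5)³)/(24·100000) = -99/781250 rad
Superposition: θ = Σ θ_i = -21989/300000000 rad ≈ -0.000073 rad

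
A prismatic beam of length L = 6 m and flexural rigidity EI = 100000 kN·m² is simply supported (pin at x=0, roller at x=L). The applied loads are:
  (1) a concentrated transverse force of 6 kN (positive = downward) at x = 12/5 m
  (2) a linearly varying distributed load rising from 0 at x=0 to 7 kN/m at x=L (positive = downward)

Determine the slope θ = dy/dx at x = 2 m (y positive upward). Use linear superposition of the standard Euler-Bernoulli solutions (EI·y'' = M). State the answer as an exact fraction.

Load 1 — point force P=6 kN at a=12/5 m (b=L-a=18/5):
  θ_1 = -Pb(L²-b²-3x²)/(6LEI)  [x≤a] = -6·(18/5)·(6²-(18/5)²-3·2²)/(6·6·100000) = -207/3125000 rad
Load 2 — triangular load w₀=7 kN/m (0→w₀ over full span):
  θ_2 = -w₀(7L⁴-30L²x²+15x⁴)/(360LEI) = -7·(7·6⁴-30·6²·2²+15·2⁴)/(360·6·100000) = -91/562500 rad
Superposition: θ = Σ θ_i = -6413/28125000 rad ≈ -0.000228 rad

θ(2) = -6413/28125000 rad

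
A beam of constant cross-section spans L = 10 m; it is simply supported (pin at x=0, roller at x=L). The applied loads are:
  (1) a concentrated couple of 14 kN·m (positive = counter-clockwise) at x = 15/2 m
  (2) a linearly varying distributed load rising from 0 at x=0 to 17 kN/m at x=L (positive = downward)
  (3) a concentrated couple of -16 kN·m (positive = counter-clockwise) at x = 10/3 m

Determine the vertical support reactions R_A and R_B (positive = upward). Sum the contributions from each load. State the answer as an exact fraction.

Load 1 — applied couple M₀=14 kN·m at a=15/2 m (b=L-a=5/2):
  R_A = M₀/L = 14/10 = 7/5 kN
  R_B = -M₀/L = -14/10 = -7/5 kN
Load 2 — triangular load w₀=17 kN/m (0→w₀ over full span):
  R_A = w₀L/6 = 17·10/6 = 85/3 kN
  R_B = w₀L/3 = 17·10/3 = 170/3 kN
Load 3 — applied couple M₀=-16 kN·m at a=10/3 m (b=L-a=20/3):
  R_A = M₀/L = (-16)/10 = -8/5 kN
  R_B = -M₀/L = -(-16)/10 = 8/5 kN
Superposition: R_A = 422/15 kN, R_B = 853/15 kN

R_A = 422/15 kN, R_B = 853/15 kN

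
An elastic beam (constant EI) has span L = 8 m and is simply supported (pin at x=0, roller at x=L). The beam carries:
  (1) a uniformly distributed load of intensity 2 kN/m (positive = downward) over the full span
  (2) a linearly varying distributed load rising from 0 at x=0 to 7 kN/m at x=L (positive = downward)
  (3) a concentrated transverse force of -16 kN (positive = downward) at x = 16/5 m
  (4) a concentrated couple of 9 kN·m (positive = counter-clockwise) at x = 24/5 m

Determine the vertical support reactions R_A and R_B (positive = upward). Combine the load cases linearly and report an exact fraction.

R_A = 1063/120 kN, R_B = 2297/120 kN

Load 1 — uniform load w=2 kN/m over full span:
  R_A = wL/2 = 2·8/2 = 8 kN
  R_B = wL/2 = 2·8/2 = 8 kN
Load 2 — triangular load w₀=7 kN/m (0→w₀ over full span):
  R_A = w₀L/6 = 7·8/6 = 28/3 kN
  R_B = w₀L/3 = 7·8/3 = 56/3 kN
Load 3 — point force P=-16 kN at a=16/5 m (b=L-a=24/5):
  R_A = Pb/L = (-16)·(24/5)/8 = -48/5 kN
  R_B = Pa/L = (-16)·(16/5)/8 = -32/5 kN
Load 4 — applied couple M₀=9 kN·m at a=24/5 m (b=L-a=16/5):
  R_A = M₀/L = 9/8 kN
  R_B = -M₀/L = -9/8 kN
Superposition: R_A = 1063/120 kN, R_B = 2297/120 kN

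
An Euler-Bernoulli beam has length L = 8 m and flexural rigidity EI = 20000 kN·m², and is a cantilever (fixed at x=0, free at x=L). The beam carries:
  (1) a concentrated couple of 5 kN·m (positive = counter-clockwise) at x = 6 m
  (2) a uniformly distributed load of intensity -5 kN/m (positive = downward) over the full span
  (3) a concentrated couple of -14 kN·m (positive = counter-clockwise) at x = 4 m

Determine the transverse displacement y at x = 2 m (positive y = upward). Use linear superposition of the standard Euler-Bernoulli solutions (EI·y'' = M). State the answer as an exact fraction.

Load 1 — applied couple M₀=5 kN·m at a=6 m (b=L-a=2):
  y_1 = M₀x²/(2EI)  [x≤a] = 5·2²/(2·20000) = 1/2000 m
Load 2 — uniform load w=-5 kN/m over full span:
  y_2 = -wx²(x²-4Lx+6L²)/(24EI) = -(-5)·2²·(2²-4·8·2+6·8²)/(24·20000) = 27/2000 m
Load 3 — applied couple M₀=-14 kN·m at a=4 m (b=L-a=4):
  y_3 = M₀x²/(2EI)  [x≤a] = (-14)·2²/(2·20000) = -7/5000 m
Superposition: y = Σ y_i = 63/5000 m ≈ 0.012600 m

y(2) = 63/5000 m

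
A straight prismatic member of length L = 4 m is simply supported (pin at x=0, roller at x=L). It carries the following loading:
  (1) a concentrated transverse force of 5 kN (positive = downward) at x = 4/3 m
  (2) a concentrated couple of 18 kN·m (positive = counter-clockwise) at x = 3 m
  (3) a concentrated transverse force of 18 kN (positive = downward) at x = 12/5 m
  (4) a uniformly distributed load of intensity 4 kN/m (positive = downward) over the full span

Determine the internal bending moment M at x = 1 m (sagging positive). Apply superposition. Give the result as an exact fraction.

M(1) = 631/30 kN·m

Load 1 — point force P=5 kN at a=4/3 m (b=L-a=8/3):
  M_1 = Pbx/L  [x≤a] = 5·(8/3)·1/4 = 10/3 kN·m
Load 2 — applied couple M₀=18 kN·m at a=3 m (b=L-a=1):
  M_2 = M₀x/L  [x≤a] = 18·1/4 = 9/2 kN·m
Load 3 — point force P=18 kN at a=12/5 m (b=L-a=8/5):
  M_3 = Pbx/L  [x≤a] = 18·(8/5)·1/4 = 36/5 kN·m
Load 4 — uniform load w=4 kN/m over full span:
  M_4 = wx(L-x)/2 = 4·1·(4-1)/2 = 6 kN·m
Superposition: M = Σ M_i = 631/30 kN·m ≈ 21.033333 kN·m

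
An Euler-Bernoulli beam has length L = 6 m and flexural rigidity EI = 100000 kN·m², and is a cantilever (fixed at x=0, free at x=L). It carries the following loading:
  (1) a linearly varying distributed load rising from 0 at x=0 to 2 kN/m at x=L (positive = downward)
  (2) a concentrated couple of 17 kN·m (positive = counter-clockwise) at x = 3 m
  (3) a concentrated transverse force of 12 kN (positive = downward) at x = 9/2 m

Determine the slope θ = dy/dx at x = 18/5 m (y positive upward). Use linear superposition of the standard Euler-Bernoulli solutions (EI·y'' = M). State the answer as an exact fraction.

Load 1 — triangular load w₀=2 kN/m (0→w₀ over full span):
  θ_1 = (w₀Lx²/4-w₀L²x/3-w₀x⁴/(24L))/EI = (2·6·(18/5)²/4-2·6²·(18/5)/3-2·(18/5)⁴/(24·6))/100000 = -15579/31250000 rad
Load 2 — applied couple M₀=17 kN·m at a=3 m (b=L-a=3):
  θ_2 = M₀a/EI  [x>a] = 17·3/100000 = 51/100000 rad
Load 3 — point force P=12 kN at a=9/2 m (b=L-a=3/2):
  θ_3 = -Px(2a-x)/(2EI)  [x≤a] = -12·(18/5)·(2·(9/2)-(18/5))/(2·100000) = -729/625000 rad
Superposition: θ = Σ θ_i = -72183/62500000 rad ≈ -0.001155 rad

θ(18/5) = -72183/62500000 rad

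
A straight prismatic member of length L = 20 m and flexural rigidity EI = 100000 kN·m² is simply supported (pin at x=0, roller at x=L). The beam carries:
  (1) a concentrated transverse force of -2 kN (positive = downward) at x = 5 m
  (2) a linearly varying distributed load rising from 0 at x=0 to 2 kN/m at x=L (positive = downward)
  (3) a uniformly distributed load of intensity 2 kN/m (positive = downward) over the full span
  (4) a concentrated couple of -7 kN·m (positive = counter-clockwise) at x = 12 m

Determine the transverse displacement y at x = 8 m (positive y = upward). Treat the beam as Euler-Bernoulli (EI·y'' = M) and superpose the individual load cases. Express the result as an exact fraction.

y(8) = -421283/7500000 m

Load 1 — point force P=-2 kN at a=5 m (b=L-a=15):
  y_1 = -Pa(L-x)(2Lx-a²-x²)/(6LEI)  [x>a] = -(-2)·5·(20-8)·(2·20·8-5²-8²)/(6·20·100000) = 231/100000 m
Load 2 — triangular load w₀=2 kN/m (0→w₀ over full span):
  y_2 = -w₀x(7L⁴-10L²x²+3x⁴)/(360LEI) = -2·8·(7·20⁴-10·20²·8²+3·8⁴)/(360·20·100000) = -4564/234375 m
Load 3 — uniform load w=2 kN/m over full span:
  y_3 = -wx(L³-2Lx²+x³)/(24EI) = -2·8·(20³-2·20·8²+8³)/(24·100000) = -124/3125 m
Load 4 — applied couple M₀=-7 kN·m at a=12 m (b=L-a=8):
  y_4 = (M₀x³/(6L)+C₁x)/EI  [x≤a] with C₁=M₀(3b²-L²)/(6L)=182/15 = ((-7)·8³/(6·20)+(182/15)·8)/100000 = 21/31250 m
Superposition: y = Σ y_i = -421283/7500000 m ≈ -0.056171 m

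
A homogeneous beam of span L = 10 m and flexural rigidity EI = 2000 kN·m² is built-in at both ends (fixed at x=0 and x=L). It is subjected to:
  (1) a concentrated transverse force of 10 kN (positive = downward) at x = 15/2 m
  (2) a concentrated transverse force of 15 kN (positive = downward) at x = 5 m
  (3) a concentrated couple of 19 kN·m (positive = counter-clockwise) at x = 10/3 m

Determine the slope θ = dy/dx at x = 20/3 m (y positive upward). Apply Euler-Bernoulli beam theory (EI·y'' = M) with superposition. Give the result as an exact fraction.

θ(20/3) = 373/43200 rad

Load 1 — point force P=10 kN at a=15/2 m (b=L-a=5/2):
  θ_1 = -Pb²x(2aL-(3a+b)x)/(2L³EI)  [x≤a] = -10·(5/2)²·(20/3)·(2·(15/2)·10-(3·(15/2)+(5/2))·(20/3))/(2·10³·2000) = 1/576 rad
Load 2 — point force P=15 kN at a=5 m (b=L-a=5):
  θ_2 = Pa²(L-x)(2bL-(3b+a)(L-x))/(2L³EI)  [x>a] = 15·5²·(10-(20/3))·(2·5·10-(3·5+5)·(10-(20/3)))/(2·10³·2000) = 1/96 rad
Load 3 — applied couple M₀=19 kN·m at a=10/3 m (b=L-a=20/3):
  θ_3 = (R_Ax²/2 - M_Ax - M₀(x-a))/EI  [x>a] with R_A=38/15, M_A=0 = ((38/15)·(20/3)²/2 - 0·(20/3) - 19·((20/3)-(10/3)))/2000 = -19/5400 rad
Superposition: θ = Σ θ_i = 373/43200 rad ≈ 0.008634 rad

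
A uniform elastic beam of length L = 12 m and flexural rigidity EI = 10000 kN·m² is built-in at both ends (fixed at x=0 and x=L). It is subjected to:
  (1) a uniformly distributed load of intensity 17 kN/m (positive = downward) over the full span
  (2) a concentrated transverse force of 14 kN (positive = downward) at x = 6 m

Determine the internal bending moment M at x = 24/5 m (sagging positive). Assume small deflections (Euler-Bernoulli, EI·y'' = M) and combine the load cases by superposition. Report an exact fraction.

Load 1 — uniform load w=17 kN/m over full span:
  M_1 = wLx/2 - wL²/12 - wx²/2 = 17·12·(24/5)/2 - 17·12²/12 - 17·(24/5)²/2 = 2244/25 kN·m
Load 2 — point force P=14 kN at a=6 m (b=L-a=6):
  M_2 = Pb²(3a+b)x/L³ - Pab²/L²  [x≤a] = 14·6²·(3·6+6)·(24/5)/12³ - 14·6·6²/12² = 63/5 kN·m
Superposition: M = Σ M_i = 2559/25 kN·m ≈ 102.360000 kN·m

M(24/5) = 2559/25 kN·m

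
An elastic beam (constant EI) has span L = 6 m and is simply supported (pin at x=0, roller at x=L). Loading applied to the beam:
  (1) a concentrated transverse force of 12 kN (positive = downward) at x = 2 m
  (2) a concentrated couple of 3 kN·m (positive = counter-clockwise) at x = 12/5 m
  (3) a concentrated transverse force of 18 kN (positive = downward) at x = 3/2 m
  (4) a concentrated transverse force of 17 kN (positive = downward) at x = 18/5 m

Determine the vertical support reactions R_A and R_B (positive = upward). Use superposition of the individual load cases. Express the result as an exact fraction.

Load 1 — point force P=12 kN at a=2 m (b=L-a=4):
  R_A = Pb/L = 12·4/6 = 8 kN
  R_B = Pa/L = 12·2/6 = 4 kN
Load 2 — applied couple M₀=3 kN·m at a=12/5 m (b=L-a=18/5):
  R_A = M₀/L = 3/6 = 1/2 kN
  R_B = -M₀/L = -3/6 = -1/2 kN
Load 3 — point force P=18 kN at a=3/2 m (b=L-a=9/2):
  R_A = Pb/L = 18·(9/2)/6 = 27/2 kN
  R_B = Pa/L = 18·(3/2)/6 = 9/2 kN
Load 4 — point force P=17 kN at a=18/5 m (b=L-a=12/5):
  R_A = Pb/L = 17·(12/5)/6 = 34/5 kN
  R_B = Pa/L = 17·(18/5)/6 = 51/5 kN
Superposition: R_A = 144/5 kN, R_B = 91/5 kN

R_A = 144/5 kN, R_B = 91/5 kN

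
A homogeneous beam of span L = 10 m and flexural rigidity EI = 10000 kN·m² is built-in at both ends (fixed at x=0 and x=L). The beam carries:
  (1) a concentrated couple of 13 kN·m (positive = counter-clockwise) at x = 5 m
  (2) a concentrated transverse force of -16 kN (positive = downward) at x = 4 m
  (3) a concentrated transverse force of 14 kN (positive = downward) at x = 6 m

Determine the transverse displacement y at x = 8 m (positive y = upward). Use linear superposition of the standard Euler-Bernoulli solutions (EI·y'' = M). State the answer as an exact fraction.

y(8) = -167/1500000 m

Load 1 — applied couple M₀=13 kN·m at a=5 m (b=L-a=5):
  y_1 = (R_Ax³/6 - M_Ax²/2 - M₀(x-a)²/2)/EI  [x>a] with R_A=39/20, M_A=13/4 = ((39/20)·8³/6 - (13/4)·8²/2 - 13·(8-5)²/2)/10000 = 39/100000 m
Load 2 — point force P=-16 kN at a=4 m (b=L-a=6):
  y_2 = -Pa²(L-x)²(3bL-(3b+a)(L-x))/(6L³EI)  [x>a] = -(-16)·4²·(10-8)²·(3·6·10-(3·6+4)·(10-8))/(6·10³·10000) = 544/234375 m
Load 3 — point force P=14 kN at a=6 m (b=L-a=4):
  y_3 = -Pa²(L-x)²(3bL-(3b+a)(L-x))/(6L³EI)  [x>a] = -14·6²·(10-8)²·(3·4·10-(3·4+6)·(10-8))/(6·10³·10000) = -441/156250 m
Superposition: y = Σ y_i = -167/1500000 m ≈ -0.000111 m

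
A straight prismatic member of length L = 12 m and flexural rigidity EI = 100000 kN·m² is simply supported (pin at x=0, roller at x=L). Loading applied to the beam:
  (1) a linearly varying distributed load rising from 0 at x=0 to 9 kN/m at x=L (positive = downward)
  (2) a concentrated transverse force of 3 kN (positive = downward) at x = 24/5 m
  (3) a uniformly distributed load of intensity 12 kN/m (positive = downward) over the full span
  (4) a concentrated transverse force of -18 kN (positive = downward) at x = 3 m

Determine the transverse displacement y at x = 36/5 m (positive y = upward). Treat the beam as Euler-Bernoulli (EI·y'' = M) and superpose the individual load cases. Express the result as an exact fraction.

Load 1 — triangular load w₀=9 kN/m (0→w₀ over full span):
  y_1 = -w₀x(7L⁴-10L²x²+3x⁴)/(360LEI) = -9·(36/5)·(7·12⁴-10·12²·(36/5)²+3·(36/5)⁴)/(360·12·100000) = -575424/48828125 m
Load 2 — point force P=3 kN at a=24/5 m (b=L-a=36/5):
  y_2 = -Pa(L-x)(2Lx-a²-x²)/(6LEI)  [x>a] = -3·(24/5)·(12-(36/5))·(2·12·(36/5)-(24/5)²-(36/5)²)/(6·12·100000) = -1836/1953125 m
Load 3 — uniform load w=12 kN/m over full span:
  y_3 = -wx(L³-2Lx²+x³)/(24EI) = -12·(36/5)·(12³-2·12·(36/5)²+(36/5)³)/(24·100000) = -60264/1953125 m
Load 4 — point force P=-18 kN at a=3 m (b=L-a=9):
  y_4 = -Pa(L-x)(2Lx-a²-x²)/(6LEI)  [x>a] = -(-18)·3·(12-(36/5))·(2·12·(36/5)-3²-(36/5)²)/(6·12·100000) = 25191/6250000 m
Superposition: y = Σ y_i = -30897909/781250000 m ≈ -0.039549 m

y(36/5) = -30897909/781250000 m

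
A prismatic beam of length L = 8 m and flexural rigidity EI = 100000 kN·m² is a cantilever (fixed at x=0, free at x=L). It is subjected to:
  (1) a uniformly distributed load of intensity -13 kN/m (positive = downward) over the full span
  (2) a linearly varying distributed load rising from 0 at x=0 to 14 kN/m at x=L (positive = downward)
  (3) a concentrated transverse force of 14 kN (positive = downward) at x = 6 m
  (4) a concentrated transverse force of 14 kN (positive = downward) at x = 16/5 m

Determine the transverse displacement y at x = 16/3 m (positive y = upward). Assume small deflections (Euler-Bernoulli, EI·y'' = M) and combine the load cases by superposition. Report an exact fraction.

y(16/3) = -900112/284765625 m

Load 1 — uniform load w=-13 kN/m over full span:
  y_1 = -wx²(x²-4Lx+6L²)/(24EI) = -(-13)·(16/3)²·((16/3)²-4·8·(16/3)+6·8²)/(24·100000) = 28288/759375 m
Load 2 — triangular load w₀=14 kN/m (0→w₀ over full span):
  y_2 = (w₀Lx³/12-w₀L²x²/6-w₀x⁵/(120L))/EI = (14·8·(16/3)³/12-14·8²·(16/3)²/6-14·(16/3)⁵/(120·8))/100000 = -329728/11390625 m
Load 3 — point force P=14 kN at a=6 m (b=L-a=2):
  y_3 = -Px²(3a-x)/(6EI)  [x≤a] = -14·(16/3)²·(3·6-(16/3))/(6·100000) = -2128/253125 m
Load 4 — point force P=14 kN at a=16/5 m (b=L-a=24/5):
  y_4 = -Pa²(3x-a)/(6EI)  [x>a] = -14·(16/5)²·(3·(16/3)-(16/5))/(6·100000) = -3584/1171875 m
Superposition: y = Σ y_i = -900112/284765625 m ≈ -0.003161 m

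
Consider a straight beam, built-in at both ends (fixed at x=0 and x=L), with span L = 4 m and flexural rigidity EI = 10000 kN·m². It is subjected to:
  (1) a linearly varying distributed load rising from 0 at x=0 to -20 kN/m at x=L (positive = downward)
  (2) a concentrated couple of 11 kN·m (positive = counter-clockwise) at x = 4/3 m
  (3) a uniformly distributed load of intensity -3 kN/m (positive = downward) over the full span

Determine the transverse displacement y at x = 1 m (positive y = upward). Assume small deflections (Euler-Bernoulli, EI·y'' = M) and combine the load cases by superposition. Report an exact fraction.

Load 1 — triangular load w₀=-20 kN/m (0→w₀ over full span):
  y_1 = -w₀x²(L-x)²(x+2L)/(120LEI) = -(-20)·1²·(4-1)²·(1+2·4)/(120·4·10000) = 27/80000 m
Load 2 — applied couple M₀=11 kN·m at a=4/3 m (b=L-a=8/3):
  y_2 = (R_Ax³/6 - M_Ax²/2)/EI  [x≤a] with R_A=11/3, M_A=0 = ((11/3)·1³/6 - 0·1²/2)/10000 = 11/180000 m
Load 3 — uniform load w=-3 kN/m over full span:
  y_3 = -wx²(L-x)²/(24EI) = -(-3)·1²·(4-1)²/(24·10000) = 9/80000 m
Superposition: y = Σ y_i = 23/45000 m ≈ 0.000511 m

y(1) = 23/45000 m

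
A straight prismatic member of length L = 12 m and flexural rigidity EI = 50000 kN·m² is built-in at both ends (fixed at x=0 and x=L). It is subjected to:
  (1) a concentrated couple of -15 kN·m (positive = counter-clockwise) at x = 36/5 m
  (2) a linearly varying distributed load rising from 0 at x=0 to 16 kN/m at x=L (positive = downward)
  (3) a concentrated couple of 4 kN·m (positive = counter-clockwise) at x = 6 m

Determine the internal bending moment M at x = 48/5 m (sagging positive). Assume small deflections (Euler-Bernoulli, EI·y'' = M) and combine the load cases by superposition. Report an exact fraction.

Load 1 — applied couple M₀=-15 kN·m at a=36/5 m (b=L-a=24/5):
  M_1 = R_Ax - M_A - M₀  [x>a] with R_A=-9/5, M_A=-24/5 = (-9/5)·(48/5) - (-24/5) - (-15) = 63/25 kN·m
Load 2 — triangular load w₀=16 kN/m (0→w₀ over full span):
  M_2 = 3w₀Lx/20 - w₀L²/30 - w₀x³/(6L) = 3·16·12·(48/5)/20 - 16·12²/30 - 16·(48/5)³/(6·12) = 384/125 kN·m
Load 3 — applied couple M₀=4 kN·m at a=6 m (b=L-a=6):
  M_3 = R_Ax - M_A - M₀  [x>a] with R_A=1/2, M_A=1 = (1/2)·(48/5) - 1 - 4 = -1/5 kN·m
Superposition: M = Σ M_i = 674/125 kN·m ≈ 5.392000 kN·m

M(48/5) = 674/125 kN·m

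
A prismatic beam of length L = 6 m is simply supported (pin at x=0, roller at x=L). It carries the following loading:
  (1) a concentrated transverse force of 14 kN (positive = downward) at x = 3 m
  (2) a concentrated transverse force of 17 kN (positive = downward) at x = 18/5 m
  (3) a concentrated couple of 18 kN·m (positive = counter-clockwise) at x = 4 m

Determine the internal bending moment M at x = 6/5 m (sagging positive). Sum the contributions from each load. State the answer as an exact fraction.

M(6/5) = 504/25 kN·m

Load 1 — point force P=14 kN at a=3 m (b=L-a=3):
  M_1 = Pbx/L  [x≤a] = 14·3·(6/5)/6 = 42/5 kN·m
Load 2 — point force P=17 kN at a=18/5 m (b=L-a=12/5):
  M_2 = Pbx/L  [x≤a] = 17·(12/5)·(6/5)/6 = 204/25 kN·m
Load 3 — applied couple M₀=18 kN·m at a=4 m (b=L-a=2):
  M_3 = M₀x/L  [x≤a] = 18·(6/5)/6 = 18/5 kN·m
Superposition: M = Σ M_i = 504/25 kN·m ≈ 20.160000 kN·m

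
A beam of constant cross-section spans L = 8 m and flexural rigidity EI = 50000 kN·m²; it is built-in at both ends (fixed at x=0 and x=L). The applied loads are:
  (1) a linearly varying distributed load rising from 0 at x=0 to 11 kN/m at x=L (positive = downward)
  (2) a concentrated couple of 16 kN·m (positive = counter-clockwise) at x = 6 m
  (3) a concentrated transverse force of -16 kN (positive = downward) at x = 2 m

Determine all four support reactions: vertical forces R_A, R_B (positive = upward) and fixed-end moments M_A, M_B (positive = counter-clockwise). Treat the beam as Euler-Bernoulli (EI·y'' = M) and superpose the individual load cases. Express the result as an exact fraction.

Load 1 — triangular load w₀=11 kN/m (0→w₀ over full span):
  R_A = 3w₀L/20 = 3·11·8/20 = 66/5 kN
  M_A = w₀L²/30 = 11·8²/30 = 352/15 kN·m
  R_B = 7w₀L/20 = 7·11·8/20 = 154/5 kN
  M_B = -w₀L²/20 = -11·8²/20 = -176/5 kN·m
Load 2 — applied couple M₀=16 kN·m at a=6 m (b=L-a=2):
  R_A = 6M₀ab/L³ = 6·16·6·2/8³ = 9/4 kN
  M_A = M₀b(2a-b)/L² = 16·2·(2·6-2)/8² = 5 kN·m
  R_B = -6M₀ab/L³ = -6·16·6·2/8³ = -9/4 kN
  M_B = M₀a(2b-a)/L² = 16·6·(2·2-6)/8² = -3 kN·m
Load 3 — point force P=-16 kN at a=2 m (b=L-a=6):
  R_A = Pb²(3a+b)/L³ = (-16)·6²·(3·2+6)/8³ = -27/2 kN
  M_A = Pab²/L² = (-16)·2·6²/8² = -18 kN·m
  R_B = Pa²(a+3b)/L³ = (-16)·2²·(2+3·6)/8³ = -5/2 kN
  M_B = -Pa²b/L² = -(-16)·2²·6/8² = 6 kN·m
Superposition: R_A = 39/20 kN, M_A = 157/15 kN·m, R_B = 521/20 kN, M_B = -161/5 kN·m

R_A = 39/20 kN, M_A = 157/15 kN·m, R_B = 521/20 kN, M_B = -161/5 kN·m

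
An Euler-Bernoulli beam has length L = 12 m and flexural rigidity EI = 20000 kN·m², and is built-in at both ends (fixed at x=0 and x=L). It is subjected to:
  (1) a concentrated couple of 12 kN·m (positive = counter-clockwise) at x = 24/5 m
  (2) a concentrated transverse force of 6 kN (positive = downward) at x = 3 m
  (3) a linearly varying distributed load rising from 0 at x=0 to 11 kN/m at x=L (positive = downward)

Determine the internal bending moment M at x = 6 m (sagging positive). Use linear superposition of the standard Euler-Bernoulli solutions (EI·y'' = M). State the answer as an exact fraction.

Load 1 — applied couple M₀=12 kN·m at a=24/5 m (b=L-a=36/5):
  M_1 = R_Ax - M_A - M₀  [x>a] with R_A=36/25, M_A=36/25 = (36/25)·6 - (36/25) - 12 = -24/5 kN·m
Load 2 — point force P=6 kN at a=3 m (b=L-a=9):
  M_2 = Pa²(a+3b)(L-x)/L³ - Pa²b/L²  [x>a] = 6·3²·(3+3·9)·(12-6)/12³ - 6·3²·9/12² = 9/4 kN·m
Load 3 — triangular load w₀=11 kN/m (0→w₀ over full span):
  M_3 = 3w₀Lx/20 - w₀L²/30 - w₀x³/(6L) = 3·11·12·6/20 - 11·12²/30 - 11·6³/(6·12) = 33 kN·m
Superposition: M = Σ M_i = 609/20 kN·m ≈ 30.450000 kN·m

M(6) = 609/20 kN·m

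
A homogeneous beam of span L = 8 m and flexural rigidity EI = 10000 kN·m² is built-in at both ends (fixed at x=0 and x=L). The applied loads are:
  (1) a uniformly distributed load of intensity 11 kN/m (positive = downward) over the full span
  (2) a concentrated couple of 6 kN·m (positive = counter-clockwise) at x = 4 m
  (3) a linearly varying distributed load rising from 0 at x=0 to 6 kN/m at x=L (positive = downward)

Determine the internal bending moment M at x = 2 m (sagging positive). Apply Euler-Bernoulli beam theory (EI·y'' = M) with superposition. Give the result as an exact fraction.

M(2) = 521/60 kN·m

Load 1 — uniform load w=11 kN/m over full span:
  M_1 = wLx/2 - wL²/12 - wx²/2 = 11·8·2/2 - 11·8²/12 - 11·2²/2 = 22/3 kN·m
Load 2 — applied couple M₀=6 kN·m at a=4 m (b=L-a=4):
  M_2 = R_Ax - M_A  [x≤a] with R_A=9/8, M_A=3/2 = (9/8)·2 - (3/2) = 3/4 kN·m
Load 3 — triangular load w₀=6 kN/m (0→w₀ over full span):
  M_3 = 3w₀Lx/20 - w₀L²/30 - w₀x³/(6L) = 3·6·8·2/20 - 6·8²/30 - 6·2³/(6·8) = 3/5 kN·m
Superposition: M = Σ M_i = 521/60 kN·m ≈ 8.683333 kN·m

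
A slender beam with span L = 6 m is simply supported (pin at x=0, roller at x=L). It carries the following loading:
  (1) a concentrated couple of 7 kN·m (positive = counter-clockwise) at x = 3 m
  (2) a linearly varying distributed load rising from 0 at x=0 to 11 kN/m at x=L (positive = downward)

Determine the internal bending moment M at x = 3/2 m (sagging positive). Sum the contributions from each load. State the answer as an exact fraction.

M(3/2) = 551/32 kN·m

Load 1 — applied couple M₀=7 kN·m at a=3 m (b=L-a=3):
  M_1 = M₀x/L  [x≤a] = 7·(3/2)/6 = 7/4 kN·m
Load 2 — triangular load w₀=11 kN/m (0→w₀ over full span):
  M_2 = w₀Lx/6 - w₀x³/(6L) = 11·6·(3/2)/6 - 11·(3/2)³/(6·6) = 495/32 kN·m
Superposition: M = Σ M_i = 551/32 kN·m ≈ 17.218750 kN·m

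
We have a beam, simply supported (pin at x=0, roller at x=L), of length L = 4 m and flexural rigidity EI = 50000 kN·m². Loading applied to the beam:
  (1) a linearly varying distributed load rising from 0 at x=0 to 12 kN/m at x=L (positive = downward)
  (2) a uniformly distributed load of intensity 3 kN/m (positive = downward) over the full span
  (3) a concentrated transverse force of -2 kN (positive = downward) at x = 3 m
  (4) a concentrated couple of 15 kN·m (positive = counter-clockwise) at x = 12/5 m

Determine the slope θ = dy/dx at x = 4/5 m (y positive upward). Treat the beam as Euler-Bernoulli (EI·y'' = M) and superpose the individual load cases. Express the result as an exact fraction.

θ(4/5) = -162529/375000000 rad

Load 1 — triangular load w₀=12 kN/m (0→w₀ over full span):
  θ_1 = -w₀(7L⁴-30L²x²+15x⁴)/(360LEI) = -12·(7·4⁴-30·4²·(4/5)²+15·(4/5)⁴)/(360·4·50000) = -1456/5859375 rad
Load 2 — uniform load w=3 kN/m over full span:
  θ_2 = -w(L³-6Lx²+4x³)/(24EI) = -3·(4³-6·4·(4/5)²+4·(4/5)³)/(24·50000) = -99/781250 rad
Load 3 — point force P=-2 kN at a=3 m (b=L-a=1):
  θ_3 = -Pb(L²-b²-3x²)/(6LEI)  [x≤a] = -(-2)·1·(4²-1²-3·(4/5)²)/(6·4·50000) = 109/5000000 rad
Load 4 — applied couple M₀=15 kN·m at a=12/5 m (b=L-a=8/5):
  θ_4 = (M₀x²/(2L)+C₁)/EI  [x≤a] with C₁=M₀(3b²-L²)/(6L)=-26/5 = (15·(4/5)²/(2·4)+(-26/5))/50000 = -1/12500 rad
Superposition: θ = Σ θ_i = -162529/375000000 rad ≈ -0.000433 rad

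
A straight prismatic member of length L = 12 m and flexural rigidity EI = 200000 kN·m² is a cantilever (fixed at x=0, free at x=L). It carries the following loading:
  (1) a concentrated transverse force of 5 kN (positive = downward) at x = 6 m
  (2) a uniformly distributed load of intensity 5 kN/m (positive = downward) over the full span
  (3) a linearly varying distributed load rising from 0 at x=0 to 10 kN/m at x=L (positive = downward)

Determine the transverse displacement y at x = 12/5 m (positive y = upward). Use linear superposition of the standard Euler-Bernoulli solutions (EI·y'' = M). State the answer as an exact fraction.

Load 1 — point force P=5 kN at a=6 m (b=L-a=6):
  y_1 = -Px²(3a-x)/(6EI)  [x≤a] = -5·(12/5)²·(3·6-(12/5))/(6·200000) = -117/312500 m
Load 2 — uniform load w=5 kN/m over full span:
  y_2 = -wx²(x²-4Lx+6L²)/(24EI) = -5·(12/5)²·((12/5)²-4·12·(12/5)+6·12²)/(24·200000) = -3537/781250 m
Load 3 — triangular load w₀=10 kN/m (0→w₀ over full span):
  y_3 = (w₀Lx³/12-w₀L²x²/6-w₀x⁵/(120L))/EI = (10·12·(12/5)³/12-10·12²·(12/5)²/6-10·(12/5)⁵/(120·12))/200000 = -60777/9765625 m
Superposition: y = Σ y_i = -434583/39062500 m ≈ -0.011125 m

y(12/5) = -434583/39062500 m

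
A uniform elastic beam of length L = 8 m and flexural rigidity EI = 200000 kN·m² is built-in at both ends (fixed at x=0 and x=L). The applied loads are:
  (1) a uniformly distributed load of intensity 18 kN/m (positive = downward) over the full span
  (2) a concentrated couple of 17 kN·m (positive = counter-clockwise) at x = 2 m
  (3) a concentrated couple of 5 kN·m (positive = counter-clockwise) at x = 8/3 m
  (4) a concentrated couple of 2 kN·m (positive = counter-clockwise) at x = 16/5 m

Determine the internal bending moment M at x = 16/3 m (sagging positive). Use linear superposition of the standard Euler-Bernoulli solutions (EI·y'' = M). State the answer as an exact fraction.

Load 1 — uniform load w=18 kN/m over full span:
  M_1 = wLx/2 - wL²/12 - wx²/2 = 18·8·(16/3)/2 - 18·8²/12 - 18·(16/3)²/2 = 32 kN·m
Load 2 — applied couple M₀=17 kN·m at a=2 m (b=L-a=6):
  M_2 = R_Ax - M_A - M₀  [x>a] with R_A=153/64, M_A=-51/16 = (153/64)·(16/3) - (-51/16) - 17 = -17/16 kN·m
Load 3 — applied couple M₀=5 kN·m at a=8/3 m (b=L-a=16/3):
  M_3 = R_Ax - M_A - M₀  [x>a] with R_A=5/6, M_A=0 = (5/6)·(16/3) - 0 - 5 = -5/9 kN·m
Load 4 — applied couple M₀=2 kN·m at a=16/5 m (b=L-a=24/5):
  M_4 = R_Ax - M_A - M₀  [x>a] with R_A=9/25, M_A=6/25 = (9/25)·(16/3) - (6/25) - 2 = -8/25 kN·m
Superposition: M = Σ M_i = 108223/3600 kN·m ≈ 30.061944 kN·m

M(16/3) = 108223/3600 kN·m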